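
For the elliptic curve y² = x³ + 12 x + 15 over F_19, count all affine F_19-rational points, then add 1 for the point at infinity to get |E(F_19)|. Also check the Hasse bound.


Affine points = {(1, 3), (1, 16), (2, 3), (2, 16), (7, 9), (7, 10), (9, 4), (9, 15), (12, 5), (12, 14), (14, 1), (14, 18), (15, 6), (15, 13), (16, 3), (16, 16)}; affine count = 16; |E(F_19)| = 17.

Discriminant check: Δ ∝ 4a³ + 27b² = 4·12³ + 27·15² = 4·1728 + 27·225 ≡ 10 (mod 19). Nonzero ⇒ E is nonsingular.
For each x ∈ F_19, compute rhs = x³ + 12·x + 15 mod 19, then count y ∈ F_19 with y² ≡ rhs.
  x = 0: rhs = 15, matching y values: none (0 points).
  x = 1: rhs = 9, matching y values: 3, 16 (2 points).
  x = 2: rhs = 9, matching y values: 3, 16 (2 points).
  x = 3: rhs = 2, matching y values: none (0 points).
  x = 4: rhs = 13, matching y values: none (0 points).
  x = 5: rhs = 10, matching y values: none (0 points).
  x = 6: rhs = 18, matching y values: none (0 points).
  x = 7: rhs = 5, matching y values: 9, 10 (2 points).
  x = 8: rhs = 15, matching y values: none (0 points).
  x = 9: rhs = 16, matching y values: 4, 15 (2 points).
  x = 10: rhs = 14, matching y values: none (0 points).
  x = 11: rhs = 15, matching y values: none (0 points).
  x = 12: rhs = 6, matching y values: 5, 14 (2 points).
  x = 13: rhs = 12, matching y values: none (0 points).
  x = 14: rhs = 1, matching y values: 1, 18 (2 points).
  x = 15: rhs = 17, matching y values: 6, 13 (2 points).
  x = 16: rhs = 9, matching y values: 3, 16 (2 points).
  x = 17: rhs = 2, matching y values: none (0 points).
  x = 18: rhs = 2, matching y values: none (0 points).
Total affine count: 16.
Full point count |E(F_19)| = 16 + 1 = 17.
Hasse bound: |17 − (19+1)| = |-3| = 3 ≤ 2√19 ≈ 8.7178 ✓.


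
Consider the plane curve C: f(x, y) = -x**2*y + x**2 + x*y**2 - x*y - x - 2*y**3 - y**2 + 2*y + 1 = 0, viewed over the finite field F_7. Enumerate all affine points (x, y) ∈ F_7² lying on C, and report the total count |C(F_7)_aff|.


Affine F_7-points: {(0, 1), (0, 3), (0, 6), (3, 0), (3, 2), (3, 6), (4, 5), (5, 0), (5, 2), (6, 3), (6, 5)}; count = 11.

For each of the 49 pairs (x, y) ∈ F_7², evaluate f(x, y) mod 7. Record the zeros.
  x = 0: [0↦1, 1↦0, 2↦6, 3↦0, 4↦5, 5↦2, 6↦0]  zeros at y ∈ {1, 3, 6}
  x = 1: [0↦1, 1↦6, 2↦6, 3↦3, 4↦6, 5↦3, 6↦3]  zeros at y ∈ ∅
  x = 2: [0↦3, 1↦5, 2↦4, 3↦2, 4↦1, 5↦3, 6↦3]  zeros at y ∈ ∅
  x = 3: [0↦0, 1↦4, 2↦0, 3↦4, 4↦4, 5↦2, 6↦0]  zeros at y ∈ {0, 2, 6}
  x = 4: [0↦6, 1↦3, 2↦1, 3↦2, 4↦1, 5↦0, 6↦1]  zeros at y ∈ {5}
  x = 5: [0↦0, 1↦2, 2↦0, 3↦3, 4↦6, 5↦4, 6↦6]  zeros at y ∈ {0, 2}
  x = 6: [0↦3, 1↦1, 2↦4, 3↦0, 4↦5, 5↦0, 6↦1]  zeros at y ∈ {3, 5}
Collecting zeros: affine points = {(0, 1), (0, 3), (0, 6), (3, 0), (3, 2), (3, 6), (4, 5), (5, 0), (5, 2), (6, 3), (6, 5)}.
Total count |C(F_7)_aff| = 11.


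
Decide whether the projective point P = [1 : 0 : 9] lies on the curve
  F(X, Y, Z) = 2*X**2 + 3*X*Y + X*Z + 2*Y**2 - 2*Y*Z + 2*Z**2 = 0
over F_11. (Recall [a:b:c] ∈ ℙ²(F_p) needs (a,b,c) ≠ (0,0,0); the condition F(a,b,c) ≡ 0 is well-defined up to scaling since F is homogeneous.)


F(1,0,9) ≡ 8 (mod 11); P is NOT on the curve.

Evaluate F(1, 0, 9) term-by-term (mod 11).
  2*X**2 ↦ 2·1·1·1 = 2
  3*X*Y ↦ 3·1·0·1 = 0
  X*Z ↦ 1·1·1·9 = 9
  2*Y**2 ↦ 2·1·0·1 = 0
  -2*Y*Z ↦ -2·1·0·9 = 0
  2*Z**2 ↦ 2·1·1·81 = 162
Sum: F(1, 0, 9) = (2) + (0) + (9) + (0) + (0) + (162) = 173.
Reducing mod 11: 173 ≡ 8 (mod 11).
Since F(a, b, c) ≡ 8 ≠ 0 (mod 11), P does NOT lie on the curve.


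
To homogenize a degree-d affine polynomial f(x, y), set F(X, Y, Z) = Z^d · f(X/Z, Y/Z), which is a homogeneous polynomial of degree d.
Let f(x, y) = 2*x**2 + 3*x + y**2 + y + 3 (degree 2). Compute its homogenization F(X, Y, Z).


F(X, Y, Z) = 2*X**2 + 3*X*Z + Y**2 + Y*Z + 3*Z**2

deg(f) = 2.
Substitute x = X/Z, y = Y/Z into f, then multiply by Z^2.
  monomial 2·x^2·y^0 ↦ 2·X^2·Y^0·Z^0.
  monomial 3·x^1·y^0 ↦ 3·X^1·Y^0·Z^1.
  monomial 1·x^0·y^2 ↦ 1·X^0·Y^2·Z^0.
  monomial 1·x^0·y^1 ↦ 1·X^0·Y^1·Z^1.
  monomial 3·x^0·y^0 ↦ 3·X^0·Y^0·Z^2.
Collecting: F(X, Y, Z) = 2*X**2 + 3*X*Z + Y**2 + Y*Z + 3*Z**2.


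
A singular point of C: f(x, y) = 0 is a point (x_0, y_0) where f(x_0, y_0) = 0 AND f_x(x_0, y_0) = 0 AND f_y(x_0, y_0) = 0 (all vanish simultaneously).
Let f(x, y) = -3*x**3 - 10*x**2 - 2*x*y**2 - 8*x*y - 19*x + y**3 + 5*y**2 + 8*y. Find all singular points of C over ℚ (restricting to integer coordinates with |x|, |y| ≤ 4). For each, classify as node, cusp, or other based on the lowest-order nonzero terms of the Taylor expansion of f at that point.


Singular points: {(-1, -2)}; classification: node.

Compute partial derivatives:
  f_x = -9*x**2 - 20*x - 2*y**2 - 8*y - 19.
  f_y = -4*x*y - 8*x + 3*y**2 + 10*y + 8.
Scan x_0 ∈ {−4, ..., 4}. For each x_0, f_y(x_0, y) is a polynomial in y; find its integer roots y ∈ {−4, ..., 4}, then test f_x and f at those candidates.
  x = -4: f_y(-4, y) = 3*y**2 + 26*y + 40; vanishes at y ∈ {-2}. (-4, -2): f_x = -75 ≠ 0.
  x = -3: f_y(-3, y) = 3*y**2 + 22*y + 32; vanishes at y ∈ {-2}. (-3, -2): f_x = -32 ≠ 0.
  x = -2: f_y(-2, y) = 3*y**2 + 18*y + 24; vanishes at y ∈ {-4, -2}. (-2, -4): f_x = -15 ≠ 0; (-2, -2): f_x = -7 ≠ 0.
  x = -1: f_y(-1, y) = 3*y**2 + 14*y + 16; vanishes at y ∈ {-2}. (-1, -2): f_x = 0, f = 0 — SINGULAR.
  x = 0: f_y(0, y) = 3*y**2 + 10*y + 8; vanishes at y ∈ {-2}. (0, -2): f_x = -11 ≠ 0.
  x = 1: f_y(1, y) = 3*y**2 + 6*y; vanishes at y ∈ {-2, 0}. (1, -2): f_x = -40 ≠ 0; (1, 0): f_x = -48 ≠ 0.
  x = 2: f_y(2, y) = 3*y**2 + 2*y - 8; vanishes at y ∈ {-2}. (2, -2): f_x = -87 ≠ 0.
  x = 3: f_y(3, y) = 3*y**2 - 2*y - 16; vanishes at y ∈ {-2}. (3, -2): f_x = -152 ≠ 0.
  x = 4: f_y(4, y) = 3*y**2 - 6*y - 24; vanishes at y ∈ {-2, 4}. (4, -2): f_x = -235 ≠ 0; (4, 4): f_x = -307 ≠ 0.
Only singular point on the grid: (-1, -2).
Classify: substitute x = -1 + u, y = -2 + v and expand: f = -3*u**3 - u**2 - 2*u*v**2 + v**3 + v**2.
No constant or linear terms (consistent with a singular point). Quadratic part: -u**2 + v**2. Cubic part: -3*u**3 - 2*u*v**2 + v**3.
The quadratic part v**2 - u**2 = (v − u)(v + u) splits into two distinct linear factors, so there are two distinct tangent lines y − -2 = ±(x − -1) — this is a node (ordinary double point).
Classification: node.


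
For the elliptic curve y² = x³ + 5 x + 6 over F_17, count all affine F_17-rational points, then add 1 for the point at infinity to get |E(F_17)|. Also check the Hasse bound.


Affine points = {(9, 7), (9, 10), (10, 6), (10, 11), (11, 7), (11, 10), (12, 3), (12, 14), (14, 7), (14, 10), (16, 0)}; affine count = 11; |E(F_17)| = 12.

Discriminant check: Δ ∝ 4a³ + 27b² = 4·5³ + 27·6² = 4·125 + 27·36 ≡ 10 (mod 17). Nonzero ⇒ E is nonsingular.
For each x ∈ F_17, compute rhs = x³ + 5·x + 6 mod 17, then count y ∈ F_17 with y² ≡ rhs.
  x = 0: rhs = 6, matching y values: none (0 points).
  x = 1: rhs = 12, matching y values: none (0 points).
  x = 2: rhs = 7, matching y values: none (0 points).
  x = 3: rhs = 14, matching y values: none (0 points).
  x = 4: rhs = 5, matching y values: none (0 points).
  x = 5: rhs = 3, matching y values: none (0 points).
  x = 6: rhs = 14, matching y values: none (0 points).
  x = 7: rhs = 10, matching y values: none (0 points).
  x = 8: rhs = 14, matching y values: none (0 points).
  x = 9: rhs = 15, matching y values: 7, 10 (2 points).
  x = 10: rhs = 2, matching y values: 6, 11 (2 points).
  x = 11: rhs = 15, matching y values: 7, 10 (2 points).
  x = 12: rhs = 9, matching y values: 3, 14 (2 points).
  x = 13: rhs = 7, matching y values: none (0 points).
  x = 14: rhs = 15, matching y values: 7, 10 (2 points).
  x = 15: rhs = 5, matching y values: none (0 points).
  x = 16: rhs = 0, matching y values: 0 (1 points).
Total affine count: 11.
Full point count |E(F_17)| = 11 + 1 = 12.
Hasse bound: |12 − (17+1)| = |-6| = 6 ≤ 2√17 ≈ 8.2462 ✓.


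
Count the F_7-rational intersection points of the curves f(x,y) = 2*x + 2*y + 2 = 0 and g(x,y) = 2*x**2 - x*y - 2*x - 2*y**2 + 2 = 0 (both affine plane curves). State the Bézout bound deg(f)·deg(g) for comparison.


Common zeros: {(0, 6), (5, 1)}; count = 2; Bézout bound = 2.

deg(f) = 1, deg(g) = 2, so Bézout bound = 2.
Scan x ∈ F_7. For each x, list the y ∈ F_7 with f(x, y) ≡ 0 and those with g(x, y) ≡ 0 (mod 7); the common zeros in that column are the intersection.
  x = 0: f ≡ 0 at y ∈ {6}; g ≡ 0 at y ∈ {1, 6}; common: {6}.
  x = 1: f ≡ 0 at y ∈ {5}; g ≡ 0 at y ∈ ∅; common: ∅.
  x = 2: f ≡ 0 at y ∈ {4}; g ≡ 0 at y ∈ ∅; common: ∅.
  x = 3: f ≡ 0 at y ∈ {3}; g ≡ 0 at y ∈ {0, 2}; common: ∅.
  x = 4: f ≡ 0 at y ∈ {2}; g ≡ 0 at y ∈ {6}; common: ∅.
  x = 5: f ≡ 0 at y ∈ {1}; g ≡ 0 at y ∈ {0, 1}; common: {1}.
  x = 6: f ≡ 0 at y ∈ {0}; g ≡ 0 at y ∈ {2}; common: ∅.
Collecting: common zeros = {(0, 6), (5, 1)}, so the count is 2.
Comparison with the Bézout bound: 2 ≤ 2 = deg(f)·deg(g), as expected for curves with no common component (the bound is attained).


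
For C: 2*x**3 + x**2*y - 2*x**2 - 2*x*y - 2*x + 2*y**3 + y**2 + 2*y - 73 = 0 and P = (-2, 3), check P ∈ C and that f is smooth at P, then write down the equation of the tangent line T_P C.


Tangent line at P: 12*x + 70*y - 186 = 0.

Step 1: f(-2, 3) = 0, so P lies on C.
Step 2: partial derivatives
  f_x(x, y) = 6*x**2 + 2*x*y - 4*x - 2*y - 2, f_y(x, y) = x**2 - 2*x + 6*y**2 + 2*y + 2.
  f_x(P) = 12, f_y(P) = 70 (gradient nonzero, so P is smooth).
Step 3: tangent line at P: 12·(x − -2) + 70·(y − 3) = 0.
Expanding: 12*x + 70*y - 186 = 0.


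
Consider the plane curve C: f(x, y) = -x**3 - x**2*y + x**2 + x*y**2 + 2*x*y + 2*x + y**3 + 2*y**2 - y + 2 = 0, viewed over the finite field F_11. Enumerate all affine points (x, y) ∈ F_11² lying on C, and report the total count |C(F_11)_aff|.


Affine F_11-points: {(0, 3), (3, 5), (3, 7), (5, 0), (5, 5), (5, 10), (6, 2), (8, 8), (9, 2), (10, 1), (10, 4), (10, 5)}; count = 12.

For each of the 121 pairs (x, y) ∈ F_11², evaluate f(x, y) mod 11. Record the zeros.
  x = 0: [0↦2, 1↦4, 2↦5, 3↦0, 4↦6, 5↦7, 6↦9, 7↦7, 8↦7, 9↦4, 10↦4]  zeros at y ∈ {3}
  x = 1: [0↦4, 1↦8, 2↦2, 3↦3, 4↦6, 5↦6, 6↦9, 7↦10, 8↦4, 9↦8, 10↦6]  zeros at y ∈ ∅
  x = 2: [0↦2, 1↦6, 2↦2, 3↦7, 4↦5, 5↦2, 6↦4, 7↦6, 8↦3, 9↦1, 10↦6]  zeros at y ∈ ∅
  x = 3: [0↦1, 1↦3, 2↦10, 3↦6, 4↦8, 5↦0, 6↦10, 7↦0, 8↦9, 9↦10, 10↦9]  zeros at y ∈ {5, 7}
  x = 4: [0↦6, 1↦4, 2↦9, 3↦5, 4↦9, 5↦5, 6↦10, 7↦8, 8↦5, 9↦7, 10↦9]  zeros at y ∈ ∅
  x = 5: [0↦0, 1↦3, 2↦4, 3↦9, 4↦2, 5↦0, 6↦9, 7↦2, 8↦7, 9↦8, 10↦0]  zeros at y ∈ {0, 5, 10}
  x = 6: [0↦10, 1↦5, 2↦0, 3↦1, 4↦3, 5↦1, 6↦1, 7↦9, 8↦9, 9↦7, 10↦9]  zeros at y ∈ {2}
  x = 7: [0↦8, 1↦4, 2↦2, 3↦8, 4↦6, 5↦2, 6↦2, 7↦1, 8↦5, 9↦9, 10↦8]  zeros at y ∈ ∅
  x = 8: [0↦10, 1↦5, 2↦4, 3↦2, 4↦5, 5↦8, 6↦6, 7↦5, 8↦0, 9↦8, 10↦2]  zeros at y ∈ {8}
  x = 9: [0↦10, 1↦2, 2↦0, 3↦10, 4↦5, 5↦2, 6↦7, 7↦4, 8↦10, 9↦9, 10↦7]  zeros at y ∈ {2}
  x = 10: [0↦2, 1↦0, 2↦6, 3↦4, 4↦0, 5↦0, 6↦10, 7↦3, 8↦7, 9↦6, 10↦6]  zeros at y ∈ {1, 4, 5}
Collecting zeros: affine points = {(0, 3), (3, 5), (3, 7), (5, 0), (5, 5), (5, 10), (6, 2), (8, 8), (9, 2), (10, 1), (10, 4), (10, 5)}.
Total count |C(F_11)_aff| = 12.


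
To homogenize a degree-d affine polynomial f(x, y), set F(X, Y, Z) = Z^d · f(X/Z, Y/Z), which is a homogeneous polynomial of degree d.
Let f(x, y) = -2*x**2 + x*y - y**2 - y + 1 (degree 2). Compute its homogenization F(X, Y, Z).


F(X, Y, Z) = -2*X**2 + X*Y - Y**2 - Y*Z + Z**2

deg(f) = 2.
Substitute x = X/Z, y = Y/Z into f, then multiply by Z^2.
  monomial -2·x^2·y^0 ↦ -2·X^2·Y^0·Z^0.
  monomial 1·x^1·y^1 ↦ 1·X^1·Y^1·Z^0.
  monomial -1·x^0·y^2 ↦ -1·X^0·Y^2·Z^0.
  monomial -1·x^0·y^1 ↦ -1·X^0·Y^1·Z^1.
  monomial 1·x^0·y^0 ↦ 1·X^0·Y^0·Z^2.
Collecting: F(X, Y, Z) = -2*X**2 + X*Y - Y**2 - Y*Z + Z**2.


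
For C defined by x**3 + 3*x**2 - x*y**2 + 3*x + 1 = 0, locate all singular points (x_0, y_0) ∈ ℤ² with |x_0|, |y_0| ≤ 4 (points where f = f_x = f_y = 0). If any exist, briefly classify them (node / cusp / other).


Singular points: {(-1, 0)}; classification: cusp.

Compute partial derivatives:
  f_x = 3*x**2 + 6*x - y**2 + 3.
  f_y = -2*x*y.
Scan x_0 ∈ {−4, ..., 4}. For each x_0, f_y(x_0, y) is a polynomial in y; find its integer roots y ∈ {−4, ..., 4}, then test f_x and f at those candidates.
  x = -4: f_y(-4, y) = 8*y; vanishes at y ∈ {0}. (-4, 0): f_x = 27 ≠ 0.
  x = -3: f_y(-3, y) = 6*y; vanishes at y ∈ {0}. (-3, 0): f_x = 12 ≠ 0.
  x = -2: f_y(-2, y) = 4*y; vanishes at y ∈ {0}. (-2, 0): f_x = 3 ≠ 0.
  x = -1: f_y(-1, y) = 2*y; vanishes at y ∈ {0}. (-1, 0): f_x = 0, f = 0 — SINGULAR.
  x = 0: f_y(0, y) = 0; vanishes at y ∈ {-4, -3, -2, -1, 0, 1, 2, 3, 4}. (0, -4): f_x = -13 ≠ 0; (0, -3): f_x = -6 ≠ 0; (0, -2): f_x = -1 ≠ 0; (0, -1): f_x = 2 ≠ 0; (0, 0): f_x = 3 ≠ 0; (0, 1): f_x = 2 ≠ 0; (0, 2): f_x = -1 ≠ 0; (0, 3): f_x = -6 ≠ 0; (0, 4): f_x = -13 ≠ 0.
  x = 1: f_y(1, y) = -2*y; vanishes at y ∈ {0}. (1, 0): f_x = 12 ≠ 0.
  x = 2: f_y(2, y) = -4*y; vanishes at y ∈ {0}. (2, 0): f_x = 27 ≠ 0.
  x = 3: f_y(3, y) = -6*y; vanishes at y ∈ {0}. (3, 0): f_x = 48 ≠ 0.
  x = 4: f_y(4, y) = -8*y; vanishes at y ∈ {0}. (4, 0): f_x = 75 ≠ 0.
Only singular point on the grid: (-1, 0).
Classify: substitute x = -1 + u, y = 0 + v and expand: f = u**3 - u*v**2 + v**2.
No constant or linear terms (consistent with a singular point). Quadratic part: v**2. Cubic part: u**3 - u*v**2.
The quadratic part v**2 is a perfect square, so there is a single (double) tangent line v = 0, i.e. y = 0. Restricting the cubic part to that line (v = 0) leaves u**3 ≠ 0, so f is not divisible by v and the branch is v² ≈ -u**3 to lowest order — this is a cusp.
Classification: cusp.


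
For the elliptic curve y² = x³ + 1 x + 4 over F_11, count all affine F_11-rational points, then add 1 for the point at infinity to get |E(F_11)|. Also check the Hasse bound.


Affine points = {(0, 2), (0, 9), (2, 5), (2, 6), (3, 1), (3, 10), (9, 4), (9, 7)}; affine count = 8; |E(F_11)| = 9.

Discriminant check: Δ ∝ 4a³ + 27b² = 4·1³ + 27·4² = 4·1 + 27·16 ≡ 7 (mod 11). Nonzero ⇒ E is nonsingular.
For each x ∈ F_11, compute rhs = x³ + 1·x + 4 mod 11, then count y ∈ F_11 with y² ≡ rhs.
  x = 0: rhs = 4, matching y values: 2, 9 (2 points).
  x = 1: rhs = 6, matching y values: none (0 points).
  x = 2: rhs = 3, matching y values: 5, 6 (2 points).
  x = 3: rhs = 1, matching y values: 1, 10 (2 points).
  x = 4: rhs = 6, matching y values: none (0 points).
  x = 5: rhs = 2, matching y values: none (0 points).
  x = 6: rhs = 6, matching y values: none (0 points).
  x = 7: rhs = 2, matching y values: none (0 points).
  x = 8: rhs = 7, matching y values: none (0 points).
  x = 9: rhs = 5, matching y values: 4, 7 (2 points).
  x = 10: rhs = 2, matching y values: none (0 points).
Total affine count: 8.
Full point count |E(F_11)| = 8 + 1 = 9.
Hasse bound: |9 − (11+1)| = |-3| = 3 ≤ 2√11 ≈ 6.6332 ✓.


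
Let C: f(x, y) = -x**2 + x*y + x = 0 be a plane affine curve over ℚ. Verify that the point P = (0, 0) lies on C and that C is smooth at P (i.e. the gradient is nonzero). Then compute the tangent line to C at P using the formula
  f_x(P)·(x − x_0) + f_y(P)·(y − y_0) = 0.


Tangent line at P: x = 0.

Step 1: f(0, 0) = 0, so P lies on C.
Step 2: partial derivatives
  f_x(x, y) = -2*x + y + 1, f_y(x, y) = x.
  f_x(P) = 1, f_y(P) = 0 (gradient nonzero, so P is smooth).
Step 3: tangent line at P: 1·(x − 0) + 0·(y − 0) = 0.
Expanding: x = 0.


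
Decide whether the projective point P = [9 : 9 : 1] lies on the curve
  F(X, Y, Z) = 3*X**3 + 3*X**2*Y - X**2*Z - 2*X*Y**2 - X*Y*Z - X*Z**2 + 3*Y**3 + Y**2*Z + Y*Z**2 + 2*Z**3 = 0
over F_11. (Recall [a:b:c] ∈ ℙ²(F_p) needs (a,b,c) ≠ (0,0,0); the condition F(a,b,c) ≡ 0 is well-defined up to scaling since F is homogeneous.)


F(9,9,1) ≡ 8 (mod 11); P is NOT on the curve.

Evaluate F(9, 9, 1) term-by-term (mod 11).
  3*X**3 ↦ 3·729·1·1 = 2187
  3*X**2*Y ↦ 3·81·9·1 = 2187
  -X**2*Z ↦ -1·81·1·1 = -81
  -2*X*Y**2 ↦ -2·9·81·1 = -1458
  -X*Y*Z ↦ -1·9·9·1 = -81
  -X*Z**2 ↦ -1·9·1·1 = -9
  3*Y**3 ↦ 3·1·729·1 = 2187
  Y**2*Z ↦ 1·1·81·1 = 81
  Y*Z**2 ↦ 1·1·9·1 = 9
  2*Z**3 ↦ 2·1·1·1 = 2
Sum: F(9, 9, 1) = (2187) + (2187) + (-81) + (-1458) + (-81) + (-9) + (2187) + (81) + (9) + (2) = 5024.
Reducing mod 11: 5024 ≡ 8 (mod 11).
Since F(a, b, c) ≡ 8 ≠ 0 (mod 11), P does NOT lie on the curve.


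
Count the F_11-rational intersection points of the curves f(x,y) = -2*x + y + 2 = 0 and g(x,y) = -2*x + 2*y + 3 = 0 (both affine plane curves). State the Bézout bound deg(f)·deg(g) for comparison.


Common zeros: {(6, 10)}; count = 1; Bézout bound = 1.

deg(f) = 1, deg(g) = 1, so Bézout bound = 1.
Scan x ∈ F_11. For each x, list the y ∈ F_11 with f(x, y) ≡ 0 and those with g(x, y) ≡ 0 (mod 11); the common zeros in that column are the intersection.
  x = 0: f ≡ 0 at y ∈ {9}; g ≡ 0 at y ∈ {4}; common: ∅.
  x = 1: f ≡ 0 at y ∈ {0}; g ≡ 0 at y ∈ {5}; common: ∅.
  x = 2: f ≡ 0 at y ∈ {2}; g ≡ 0 at y ∈ {6}; common: ∅.
  x = 3: f ≡ 0 at y ∈ {4}; g ≡ 0 at y ∈ {7}; common: ∅.
  x = 4: f ≡ 0 at y ∈ {6}; g ≡ 0 at y ∈ {8}; common: ∅.
  x = 5: f ≡ 0 at y ∈ {8}; g ≡ 0 at y ∈ {9}; common: ∅.
  x = 6: f ≡ 0 at y ∈ {10}; g ≡ 0 at y ∈ {10}; common: {10}.
  x = 7: f ≡ 0 at y ∈ {1}; g ≡ 0 at y ∈ {0}; common: ∅.
  x = 8: f ≡ 0 at y ∈ {3}; g ≡ 0 at y ∈ {1}; common: ∅.
  x = 9: f ≡ 0 at y ∈ {5}; g ≡ 0 at y ∈ {2}; common: ∅.
  x = 10: f ≡ 0 at y ∈ {7}; g ≡ 0 at y ∈ {3}; common: ∅.
Collecting: common zeros = {(6, 10)}, so the count is 1.
Comparison with the Bézout bound: 1 ≤ 1 = deg(f)·deg(g), as expected for curves with no common component (the bound is attained).


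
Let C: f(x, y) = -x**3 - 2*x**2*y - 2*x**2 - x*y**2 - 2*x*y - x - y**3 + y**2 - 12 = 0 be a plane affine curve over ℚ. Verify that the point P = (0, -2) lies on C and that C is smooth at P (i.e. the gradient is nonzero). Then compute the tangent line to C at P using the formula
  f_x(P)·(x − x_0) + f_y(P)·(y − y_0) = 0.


Tangent line at P: -x - 16*y - 32 = 0.

Step 1: f(0, -2) = 0, so P lies on C.
Step 2: partial derivatives
  f_x(x, y) = -3*x**2 - 4*x*y - 4*x - y**2 - 2*y - 1, f_y(x, y) = -2*x**2 - 2*x*y - 2*x - 3*y**2 + 2*y.
  f_x(P) = -1, f_y(P) = -16 (gradient nonzero, so P is smooth).
Step 3: tangent line at P: -1·(x − 0) + -16·(y − -2) = 0.
Expanding: -x - 16*y - 32 = 0.


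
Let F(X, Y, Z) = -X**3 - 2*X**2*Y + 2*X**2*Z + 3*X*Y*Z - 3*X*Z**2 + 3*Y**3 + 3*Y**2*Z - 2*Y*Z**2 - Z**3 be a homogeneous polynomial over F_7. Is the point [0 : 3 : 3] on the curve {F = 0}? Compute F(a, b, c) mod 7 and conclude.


F(0,3,3) ≡ 4 (mod 7); P is NOT on the curve.

Evaluate F(0, 3, 3) term-by-term (mod 7).
  -X**3 ↦ -1·0·1·1 = 0
  -2*X**2*Y ↦ -2·0·3·1 = 0
  2*X**2*Z ↦ 2·0·1·3 = 0
  3*X*Y*Z ↦ 3·0·3·3 = 0
  -3*X*Z**2 ↦ -3·0·1·9 = 0
  3*Y**3 ↦ 3·1·27·1 = 81
  3*Y**2*Z ↦ 3·1·9·3 = 81
  -2*Y*Z**2 ↦ -2·1·3·9 = -54
  -Z**3 ↦ -1·1·1·27 = -27
Sum: F(0, 3, 3) = (0) + (0) + (0) + (0) + (0) + (81) + (81) + (-54) + (-27) = 81.
Reducing mod 7: 81 ≡ 4 (mod 7).
Since F(a, b, c) ≡ 4 ≠ 0 (mod 7), P does NOT lie on the curve.


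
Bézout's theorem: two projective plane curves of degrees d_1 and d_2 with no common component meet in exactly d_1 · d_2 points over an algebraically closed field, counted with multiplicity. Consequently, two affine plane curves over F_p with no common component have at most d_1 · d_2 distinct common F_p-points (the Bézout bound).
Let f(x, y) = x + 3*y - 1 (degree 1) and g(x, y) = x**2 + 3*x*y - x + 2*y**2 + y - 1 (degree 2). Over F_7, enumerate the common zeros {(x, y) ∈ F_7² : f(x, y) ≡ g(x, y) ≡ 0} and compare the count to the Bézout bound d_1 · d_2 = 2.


Common zeros: {(3, 4), (4, 6)}; count = 2; Bézout bound = 2.

deg(f) = 1, deg(g) = 2, so Bézout bound = 2.
Scan x ∈ F_7. For each x, list the y ∈ F_7 with f(x, y) ≡ 0 and those with g(x, y) ≡ 0 (mod 7); the common zeros in that column are the intersection.
  x = 0: f ≡ 0 at y ∈ {5}; g ≡ 0 at y ∈ {4, 6}; common: ∅.
  x = 1: f ≡ 0 at y ∈ {0}; g ≡ 0 at y ∈ ∅; common: ∅.
  x = 2: f ≡ 0 at y ∈ {2}; g ≡ 0 at y ∈ ∅; common: ∅.
  x = 3: f ≡ 0 at y ∈ {4}; g ≡ 0 at y ∈ {4, 5}; common: {4}.
  x = 4: f ≡ 0 at y ∈ {6}; g ≡ 0 at y ∈ {5, 6}; common: {6}.
  x = 5: f ≡ 0 at y ∈ {1}; g ≡ 0 at y ∈ ∅; common: ∅.
  x = 6: f ≡ 0 at y ∈ {3}; g ≡ 0 at y ∈ ∅; common: ∅.
Collecting: common zeros = {(3, 4), (4, 6)}, so the count is 2.
Comparison with the Bézout bound: 2 ≤ 2 = deg(f)·deg(g), as expected for curves with no common component (the bound is attained).


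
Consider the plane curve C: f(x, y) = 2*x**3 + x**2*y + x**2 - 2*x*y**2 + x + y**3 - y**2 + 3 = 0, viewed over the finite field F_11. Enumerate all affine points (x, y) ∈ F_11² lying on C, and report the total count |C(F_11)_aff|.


Affine F_11-points: {(0, 7), (0, 8), (1, 6), (2, 9), (3, 7), (4, 7), (5, 2), (5, 3), (5, 6), (6, 3), (7, 6), (9, 0), (9, 3), (9, 5), (10, 10)}; count = 15.

For each of the 121 pairs (x, y) ∈ F_11², evaluate f(x, y) mod 11. Record the zeros.
  x = 0: [0↦3, 1↦3, 2↦7, 3↦10, 4↦7, 5↦4, 6↦7, 7↦0, 8↦0, 9↦2, 10↦1]  zeros at y ∈ {7, 8}
  x = 1: [0↦7, 1↦6, 2↦5, 3↦10, 4↦5, 5↦7, 6↦0, 7↦1, 8↦5, 9↦7, 10↦2]  zeros at y ∈ {6}
  x = 2: [0↦3, 1↦3, 2↦10, 3↦8, 4↦3, 5↦1, 6↦8, 7↦8, 8↦7, 9↦0, 10↦4]  zeros at y ∈ {9}
  x = 3: [0↦3, 1↦6, 2↦1, 3↦5, 4↦2, 5↦9, 6↦10, 7↦0, 8↦7, 9↦4, 10↦8]  zeros at y ∈ {7}
  x = 4: [0↦8, 1↦5, 2↦1, 3↦2, 4↦3, 5↦10, 6↦7, 7↦0, 8↦6, 9↦9, 10↦4]  zeros at y ∈ {7}
  x = 5: [0↦8, 1↦1, 2↦0, 3↦0, 4↦7, 5↦5, 6↦0, 7↦9, 8↦5, 9↦5, 10↦4]  zeros at y ∈ {2, 3, 6}
  x = 6: [0↦4, 1↦6, 2↦10, 3↦0, 4↦4, 5↦6, 6↦1, 7↦6, 8↦5, 9↦4, 10↦9]  zeros at y ∈ {3}
  x = 7: [0↦8, 1↦10, 2↦10, 3↦3, 4↦6, 5↦3, 6↦0, 7↦3, 8↦7, 9↦7, 10↦9]  zeros at y ∈ {6}
  x = 8: [0↦10, 1↦3, 2↦1, 3↦10, 4↦3, 5↦8, 6↦9, 7↦1, 8↦1, 9↦4, 10↦5]  zeros at y ∈ ∅
  x = 9: [0↦0, 1↦8, 2↦6, 3↦0, 4↦7, 5↦0, 6↦7, 7↦1, 8↦10, 9↦7, 10↦9]  zeros at y ∈ {0, 3, 5}
  x = 10: [0↦1, 1↦4, 2↦4, 3↦7, 4↦8, 5↦2, 6↦6, 7↦4, 8↦2, 9↦6, 10↦0]  zeros at y ∈ {10}
Collecting zeros: affine points = {(0, 7), (0, 8), (1, 6), (2, 9), (3, 7), (4, 7), (5, 2), (5, 3), (5, 6), (6, 3), (7, 6), (9, 0), (9, 3), (9, 5), (10, 10)}.
Total count |C(F_11)_aff| = 15.


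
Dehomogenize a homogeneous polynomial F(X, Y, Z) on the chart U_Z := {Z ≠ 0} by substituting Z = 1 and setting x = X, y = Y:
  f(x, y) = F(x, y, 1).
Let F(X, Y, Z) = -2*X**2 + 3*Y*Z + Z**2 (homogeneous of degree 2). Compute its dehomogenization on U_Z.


f(x, y) = -2*x**2 + 3*y + 1

On U_Z we set Z = 1. Each monomial c·X^i·Y^j·Z^k in F becomes c·x^i·y^j·1^k = c·x^i·y^j.
Substituting Z = 1: F(X, Y, 1) = -2*x**2 + 3*y + 1.
Note: deg(f) ≤ deg(F) = 2; strict inequality happens when F is divisible by Z (lost terms).


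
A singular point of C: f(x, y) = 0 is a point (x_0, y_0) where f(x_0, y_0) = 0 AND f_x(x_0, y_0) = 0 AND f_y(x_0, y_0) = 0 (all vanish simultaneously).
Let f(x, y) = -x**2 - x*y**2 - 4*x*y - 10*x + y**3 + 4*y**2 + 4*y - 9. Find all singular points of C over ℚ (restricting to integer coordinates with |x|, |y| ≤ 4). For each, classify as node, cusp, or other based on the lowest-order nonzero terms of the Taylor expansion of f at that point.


Singular points: {(-3, -2)}; classification: node.

Compute partial derivatives:
  f_x = -2*x - y**2 - 4*y - 10.
  f_y = -2*x*y - 4*x + 3*y**2 + 8*y + 4.
Scan x_0 ∈ {−4, ..., 4}. For each x_0, f_y(x_0, y) is a polynomial in y; find its integer roots y ∈ {−4, ..., 4}, then test f_x and f at those candidates.
  x = -4: f_y(-4, y) = 3*y**2 + 16*y + 20; vanishes at y ∈ {-2}. (-4, -2): f_x = 2 ≠ 0.
  x = -3: f_y(-3, y) = 3*y**2 + 14*y + 16; vanishes at y ∈ {-2}. (-3, -2): f_x = 0, f = 0 — SINGULAR.
  x = -2: f_y(-2, y) = 3*y**2 + 12*y + 12; vanishes at y ∈ {-2}. (-2, -2): f_x = -2 ≠ 0.
  x = -1: f_y(-1, y) = 3*y**2 + 10*y + 8; vanishes at y ∈ {-2}. (-1, -2): f_x = -4 ≠ 0.
  x = 0: f_y(0, y) = 3*y**2 + 8*y + 4; vanishes at y ∈ {-2}. (0, -2): f_x = -6 ≠ 0.
  x = 1: f_y(1, y) = 3*y**2 + 6*y; vanishes at y ∈ {-2, 0}. (1, -2): f_x = -8 ≠ 0; (1, 0): f_x = -12 ≠ 0.
  x = 2: f_y(2, y) = 3*y**2 + 4*y - 4; vanishes at y ∈ {-2}. (2, -2): f_x = -10 ≠ 0.
  x = 3: f_y(3, y) = 3*y**2 + 2*y - 8; vanishes at y ∈ {-2}. (3, -2): f_x = -12 ≠ 0.
  x = 4: f_y(4, y) = 3*y**2 - 12; vanishes at y ∈ {-2, 2}. (4, -2): f_x = -14 ≠ 0; (4, 2): f_x = -30 ≠ 0.
Only singular point on the grid: (-3, -2).
Classify: substitute x = -3 + u, y = -2 + v and expand: f = -u**2 - u*v**2 + v**3 + v**2.
No constant or linear terms (consistent with a singular point). Quadratic part: -u**2 + v**2. Cubic part: -u*v**2 + v**3.
The quadratic part v**2 - u**2 = (v − u)(v + u) splits into two distinct linear factors, so there are two distinct tangent lines y − -2 = ±(x − -3) — this is a node (ordinary double point).
Classification: node.


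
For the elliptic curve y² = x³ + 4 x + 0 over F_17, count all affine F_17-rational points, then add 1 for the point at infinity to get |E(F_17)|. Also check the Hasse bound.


Affine points = {(0, 0), (2, 4), (2, 13), (5, 3), (5, 14), (6, 6), (6, 11), (8, 0), (9, 0), (11, 7), (11, 10), (12, 5), (12, 12), (15, 1), (15, 16)}; affine count = 15; |E(F_17)| = 16.

Discriminant check: Δ ∝ 4a³ + 27b² = 4·4³ + 27·0² = 4·64 + 27·0 ≡ 1 (mod 17). Nonzero ⇒ E is nonsingular.
For each x ∈ F_17, compute rhs = x³ + 4·x + 0 mod 17, then count y ∈ F_17 with y² ≡ rhs.
  x = 0: rhs = 0, matching y values: 0 (1 points).
  x = 1: rhs = 5, matching y values: none (0 points).
  x = 2: rhs = 16, matching y values: 4, 13 (2 points).
  x = 3: rhs = 5, matching y values: none (0 points).
  x = 4: rhs = 12, matching y values: none (0 points).
  x = 5: rhs = 9, matching y values: 3, 14 (2 points).
  x = 6: rhs = 2, matching y values: 6, 11 (2 points).
  x = 7: rhs = 14, matching y values: none (0 points).
  x = 8: rhs = 0, matching y values: 0 (1 points).
  x = 9: rhs = 0, matching y values: 0 (1 points).
  x = 10: rhs = 3, matching y values: none (0 points).
  x = 11: rhs = 15, matching y values: 7, 10 (2 points).
  x = 12: rhs = 8, matching y values: 5, 12 (2 points).
  x = 13: rhs = 5, matching y values: none (0 points).
  x = 14: rhs = 12, matching y values: none (0 points).
  x = 15: rhs = 1, matching y values: 1, 16 (2 points).
  x = 16: rhs = 12, matching y values: none (0 points).
Total affine count: 15.
Full point count |E(F_17)| = 15 + 1 = 16.
Hasse bound: |16 − (17+1)| = |-2| = 2 ≤ 2√17 ≈ 8.2462 ✓.


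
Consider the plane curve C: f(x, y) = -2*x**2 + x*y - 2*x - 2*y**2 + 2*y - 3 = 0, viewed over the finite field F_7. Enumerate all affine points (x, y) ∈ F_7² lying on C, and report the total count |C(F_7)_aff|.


Affine F_7-points: {(0, 2), (0, 6), (1, 0), (1, 5), (2, 3), (2, 6), (4, 5), (5, 0)}; count = 8.

For each of the 49 pairs (x, y) ∈ F_7², evaluate f(x, y) mod 7. Record the zeros.
  x = 0: [0↦4, 1↦4, 2↦0, 3↦6, 4↦1, 5↦6, 6↦0]  zeros at y ∈ {2, 6}
  x = 1: [0↦0, 1↦1, 2↦5, 3↦5, 4↦1, 5↦0, 6↦2]  zeros at y ∈ {0, 5}
  x = 2: [0↦6, 1↦1, 2↦6, 3↦0, 4↦4, 5↦4, 6↦0]  zeros at y ∈ {3, 6}
  x = 3: [0↦1, 1↦4, 2↦3, 3↦5, 4↦3, 5↦4, 6↦1]  zeros at y ∈ ∅
  x = 4: [0↦6, 1↦3, 2↦3, 3↦6, 4↦5, 5↦0, 6↦5]  zeros at y ∈ {5}
  x = 5: [0↦0, 1↦5, 2↦6, 3↦3, 4↦3, 5↦6, 6↦5]  zeros at y ∈ {0}
  x = 6: [0↦4, 1↦3, 2↦5, 3↦3, 4↦4, 5↦1, 6↦1]  zeros at y ∈ ∅
Collecting zeros: affine points = {(0, 2), (0, 6), (1, 0), (1, 5), (2, 3), (2, 6), (4, 5), (5, 0)}.
Total count |C(F_7)_aff| = 8.


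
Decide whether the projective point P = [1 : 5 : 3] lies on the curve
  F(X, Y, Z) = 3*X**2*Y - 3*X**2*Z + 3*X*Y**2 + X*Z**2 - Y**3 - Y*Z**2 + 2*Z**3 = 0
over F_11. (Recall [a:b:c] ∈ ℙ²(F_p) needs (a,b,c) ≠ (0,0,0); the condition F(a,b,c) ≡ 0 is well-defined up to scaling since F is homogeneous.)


F(1,5,3) ≡ 7 (mod 11); P is NOT on the curve.

Evaluate F(1, 5, 3) term-by-term (mod 11).
  3*X**2*Y ↦ 3·1·5·1 = 15
  -3*X**2*Z ↦ -3·1·1·3 = -9
  3*X*Y**2 ↦ 3·1·25·1 = 75
  X*Z**2 ↦ 1·1·1·9 = 9
  -Y**3 ↦ -1·1·125·1 = -125
  -Y*Z**2 ↦ -1·1·5·9 = -45
  2*Z**3 ↦ 2·1·1·27 = 54
Sum: F(1, 5, 3) = (15) + (-9) + (75) + (9) + (-125) + (-45) + (54) = -26.
Reducing mod 11: -26 ≡ 7 (mod 11).
Since F(a, b, c) ≡ 7 ≠ 0 (mod 11), P does NOT lie on the curve.


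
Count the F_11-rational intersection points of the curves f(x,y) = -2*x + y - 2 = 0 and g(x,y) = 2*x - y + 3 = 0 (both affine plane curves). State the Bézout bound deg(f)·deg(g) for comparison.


Common zeros: ∅; count = 0; Bézout bound = 1.

deg(f) = 1, deg(g) = 1, so Bézout bound = 1.
Scan x ∈ F_11. For each x, list the y ∈ F_11 with f(x, y) ≡ 0 and those with g(x, y) ≡ 0 (mod 11); the common zeros in that column are the intersection.
  x = 0: f ≡ 0 at y ∈ {2}; g ≡ 0 at y ∈ {3}; common: ∅.
  x = 1: f ≡ 0 at y ∈ {4}; g ≡ 0 at y ∈ {5}; common: ∅.
  x = 2: f ≡ 0 at y ∈ {6}; g ≡ 0 at y ∈ {7}; common: ∅.
  x = 3: f ≡ 0 at y ∈ {8}; g ≡ 0 at y ∈ {9}; common: ∅.
  x = 4: f ≡ 0 at y ∈ {10}; g ≡ 0 at y ∈ {0}; common: ∅.
  x = 5: f ≡ 0 at y ∈ {1}; g ≡ 0 at y ∈ {2}; common: ∅.
  x = 6: f ≡ 0 at y ∈ {3}; g ≡ 0 at y ∈ {4}; common: ∅.
  x = 7: f ≡ 0 at y ∈ {5}; g ≡ 0 at y ∈ {6}; common: ∅.
  x = 8: f ≡ 0 at y ∈ {7}; g ≡ 0 at y ∈ {8}; common: ∅.
  x = 9: f ≡ 0 at y ∈ {9}; g ≡ 0 at y ∈ {10}; common: ∅.
  x = 10: f ≡ 0 at y ∈ {0}; g ≡ 0 at y ∈ {1}; common: ∅.
Collecting: common zeros = ∅, so the count is 0.
Comparison with the Bézout bound: 0 ≤ 1 = deg(f)·deg(g), as expected for curves with no common component (the affine F_11-count falls short of the bound because intersections may lie at infinity, over extension fields, or carry multiplicity).


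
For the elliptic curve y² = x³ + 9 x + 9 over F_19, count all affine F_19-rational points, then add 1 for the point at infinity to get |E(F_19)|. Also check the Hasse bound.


Affine points = {(0, 3), (0, 16), (1, 0), (2, 4), (2, 15), (3, 5), (3, 14), (7, 4), (7, 15), (8, 2), (8, 17), (10, 4), (10, 15), (13, 9), (13, 10), (15, 2), (15, 17)}; affine count = 17; |E(F_19)| = 18.

Discriminant check: Δ ∝ 4a³ + 27b² = 4·9³ + 27·9² = 4·729 + 27·81 ≡ 11 (mod 19). Nonzero ⇒ E is nonsingular.
For each x ∈ F_19, compute rhs = x³ + 9·x + 9 mod 19, then count y ∈ F_19 with y² ≡ rhs.
  x = 0: rhs = 9, matching y values: 3, 16 (2 points).
  x = 1: rhs = 0, matching y values: 0 (1 points).
  x = 2: rhs = 16, matching y values: 4, 15 (2 points).
  x = 3: rhs = 6, matching y values: 5, 14 (2 points).
  x = 4: rhs = 14, matching y values: none (0 points).
  x = 5: rhs = 8, matching y values: none (0 points).
  x = 6: rhs = 13, matching y values: none (0 points).
  x = 7: rhs = 16, matching y values: 4, 15 (2 points).
  x = 8: rhs = 4, matching y values: 2, 17 (2 points).
  x = 9: rhs = 2, matching y values: none (0 points).
  x = 10: rhs = 16, matching y values: 4, 15 (2 points).
  x = 11: rhs = 14, matching y values: none (0 points).
  x = 12: rhs = 2, matching y values: none (0 points).
  x = 13: rhs = 5, matching y values: 9, 10 (2 points).
  x = 14: rhs = 10, matching y values: none (0 points).
  x = 15: rhs = 4, matching y values: 2, 17 (2 points).
  x = 16: rhs = 12, matching y values: none (0 points).
  x = 17: rhs = 2, matching y values: none (0 points).
  x = 18: rhs = 18, matching y values: none (0 points).
Total affine count: 17.
Full point count |E(F_19)| = 17 + 1 = 18.
Hasse bound: |18 − (19+1)| = |-2| = 2 ≤ 2√19 ≈ 8.7178 ✓.


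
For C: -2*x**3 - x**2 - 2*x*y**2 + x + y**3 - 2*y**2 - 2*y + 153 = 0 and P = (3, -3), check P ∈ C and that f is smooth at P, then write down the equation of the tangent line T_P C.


Tangent line at P: -77*x + 73*y + 450 = 0.

Step 1: f(3, -3) = 0, so P lies on C.
Step 2: partial derivatives
  f_x(x, y) = -6*x**2 - 2*x - 2*y**2 + 1, f_y(x, y) = -4*x*y + 3*y**2 - 4*y - 2.
  f_x(P) = -77, f_y(P) = 73 (gradient nonzero, so P is smooth).
Step 3: tangent line at P: -77·(x − 3) + 73·(y − -3) = 0.
Expanding: -77*x + 73*y + 450 = 0.


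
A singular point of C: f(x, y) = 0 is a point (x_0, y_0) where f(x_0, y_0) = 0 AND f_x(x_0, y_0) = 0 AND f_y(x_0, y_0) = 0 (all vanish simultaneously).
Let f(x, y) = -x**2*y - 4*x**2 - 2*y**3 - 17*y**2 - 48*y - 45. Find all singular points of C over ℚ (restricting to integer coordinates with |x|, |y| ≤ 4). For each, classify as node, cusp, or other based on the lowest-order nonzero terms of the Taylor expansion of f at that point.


Singular points: {(0, -3)}; classification: node.

Compute partial derivatives:
  f_x = -2*x*y - 8*x.
  f_y = -x**2 - 6*y**2 - 34*y - 48.
Scan x_0 ∈ {−4, ..., 4}. For each x_0, f_y(x_0, y) is a polynomial in y; find its integer roots y ∈ {−4, ..., 4}, then test f_x and f at those candidates.
  x = -4: f_y(-4, y) = -6*y**2 - 34*y - 64; no integer root y with |y| ≤ 4.
  x = -3: f_y(-3, y) = -6*y**2 - 34*y - 57; no integer root y with |y| ≤ 4.
  x = -2: f_y(-2, y) = -6*y**2 - 34*y - 52; no integer root y with |y| ≤ 4.
  x = -1: f_y(-1, y) = -6*y**2 - 34*y - 49; no integer root y with |y| ≤ 4.
  x = 0: f_y(0, y) = -6*y**2 - 34*y - 48; vanishes at y ∈ {-3}. (0, -3): f_x = 0, f = 0 — SINGULAR.
  x = 1: f_y(1, y) = -6*y**2 - 34*y - 49; no integer root y with |y| ≤ 4.
  x = 2: f_y(2, y) = -6*y**2 - 34*y - 52; no integer root y with |y| ≤ 4.
  x = 3: f_y(3, y) = -6*y**2 - 34*y - 57; no integer root y with |y| ≤ 4.
  x = 4: f_y(4, y) = -6*y**2 - 34*y - 64; no integer root y with |y| ≤ 4.
Only singular point on the grid: (0, -3).
Classify: substitute x = 0 + u, y = -3 + v and expand: f = -u**2*v - u**2 - 2*v**3 + v**2.
No constant or linear terms (consistent with a singular point). Quadratic part: -u**2 + v**2. Cubic part: -u**2*v - 2*v**3.
The quadratic part v**2 - u**2 = (v − u)(v + u) splits into two distinct linear factors, so there are two distinct tangent lines y − -3 = ±(x − 0) — this is a node (ordinary double point).
Classification: node.


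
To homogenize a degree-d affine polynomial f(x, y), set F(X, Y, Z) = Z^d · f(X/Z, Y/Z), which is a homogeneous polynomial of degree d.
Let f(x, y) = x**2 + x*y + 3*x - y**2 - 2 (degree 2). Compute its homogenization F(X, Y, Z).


F(X, Y, Z) = X**2 + X*Y + 3*X*Z - Y**2 - 2*Z**2

deg(f) = 2.
Substitute x = X/Z, y = Y/Z into f, then multiply by Z^2.
  monomial 1·x^2·y^0 ↦ 1·X^2·Y^0·Z^0.
  monomial 1·x^1·y^1 ↦ 1·X^1·Y^1·Z^0.
  monomial 3·x^1·y^0 ↦ 3·X^1·Y^0·Z^1.
  monomial -1·x^0·y^2 ↦ -1·X^0·Y^2·Z^0.
  monomial -2·x^0·y^0 ↦ -2·X^0·Y^0·Z^2.
Collecting: F(X, Y, Z) = X**2 + X*Y + 3*X*Z - Y**2 - 2*Z**2.


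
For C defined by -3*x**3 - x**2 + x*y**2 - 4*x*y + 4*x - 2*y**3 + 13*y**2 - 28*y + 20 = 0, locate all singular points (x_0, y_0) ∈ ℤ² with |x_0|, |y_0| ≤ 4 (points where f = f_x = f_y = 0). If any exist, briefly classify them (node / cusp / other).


Singular points: {(0, 2)}; classification: node.

Compute partial derivatives:
  f_x = -9*x**2 - 2*x + y**2 - 4*y + 4.
  f_y = 2*x*y - 4*x - 6*y**2 + 26*y - 28.
Scan x_0 ∈ {−4, ..., 4}. For each x_0, f_y(x_0, y) is a polynomial in y; find its integer roots y ∈ {−4, ..., 4}, then test f_x and f at those candidates.
  x = -4: f_y(-4, y) = -6*y**2 + 18*y - 12; vanishes at y ∈ {1, 2}. (-4, 1): f_x = -135 ≠ 0; (-4, 2): f_x = -136 ≠ 0.
  x = -3: f_y(-3, y) = -6*y**2 + 20*y - 16; vanishes at y ∈ {2}. (-3, 2): f_x = -75 ≠ 0.
  x = -2: f_y(-2, y) = -6*y**2 + 22*y - 20; vanishes at y ∈ {2}. (-2, 2): f_x = -32 ≠ 0.
  x = -1: f_y(-1, y) = -6*y**2 + 24*y - 24; vanishes at y ∈ {2}. (-1, 2): f_x = -7 ≠ 0.
  x = 0: f_y(0, y) = -6*y**2 + 26*y - 28; vanishes at y ∈ {2}. (0, 2): f_x = 0, f = 0 — SINGULAR.
  x = 1: f_y(1, y) = -6*y**2 + 28*y - 32; vanishes at y ∈ {2}. (1, 2): f_x = -11 ≠ 0.
  x = 2: f_y(2, y) = -6*y**2 + 30*y - 36; vanishes at y ∈ {2, 3}. (2, 2): f_x = -40 ≠ 0; (2, 3): f_x = -39 ≠ 0.
  x = 3: f_y(3, y) = -6*y**2 + 32*y - 40; vanishes at y ∈ {2}. (3, 2): f_x = -87 ≠ 0.
  x = 4: f_y(4, y) = -6*y**2 + 34*y - 44; vanishes at y ∈ {2}. (4, 2): f_x = -152 ≠ 0.
Only singular point on the grid: (0, 2).
Classify: substitute x = 0 + u, y = 2 + v and expand: f = -3*u**3 - u**2 + u*v**2 - 2*v**3 + v**2.
No constant or linear terms (consistent with a singular point). Quadratic part: -u**2 + v**2. Cubic part: -3*u**3 + u*v**2 - 2*v**3.
The quadratic part v**2 - u**2 = (v − u)(v + u) splits into two distinct linear factors, so there are two distinct tangent lines y − 2 = ±(x − 0) — this is a node (ordinary double point).
Classification: node.


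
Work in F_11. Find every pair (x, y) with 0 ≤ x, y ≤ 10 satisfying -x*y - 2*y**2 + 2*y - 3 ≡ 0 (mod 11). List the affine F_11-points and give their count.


Affine F_11-points: {(2, 2), (2, 9), (6, 3), (6, 6), (7, 4), (7, 10), (8, 1), (8, 7), (9, 5), (9, 8)}; count = 10.

For each of the 121 pairs (x, y) ∈ F_11², evaluate f(x, y) mod 11. Record the zeros.
  x = 0: [0↦8, 1↦8, 2↦4, 3↦7, 4↦6, 5↦1, 6↦3, 7↦1, 8↦6, 9↦7, 10↦4]  zeros at y ∈ ∅
  x = 1: [0↦8, 1↦7, 2↦2, 3↦4, 4↦2, 5↦7, 6↦8, 7↦5, 8↦9, 9↦9, 10↦5]  zeros at y ∈ ∅
  x = 2: [0↦8, 1↦6, 2↦0, 3↦1, 4↦9, 5↦2, 6↦2, 7↦9, 8↦1, 9↦0, 10↦6]  zeros at y ∈ {2, 9}
  x = 3: [0↦8, 1↦5, 2↦9, 3↦9, 4↦5, 5↦8, 6↦7, 7↦2, 8↦4, 9↦2, 10↦7]  zeros at y ∈ ∅
  x = 4: [0↦8, 1↦4, 2↦7, 3↦6, 4↦1, 5↦3, 6↦1, 7↦6, 8↦7, 9↦4, 10↦8]  zeros at y ∈ ∅
  x = 5: [0↦8, 1↦3, 2↦5, 3↦3, 4↦8, 5↦9, 6↦6, 7↦10, 8↦10, 9↦6, 10↦9]  zeros at y ∈ ∅
  x = 6: [0↦8, 1↦2, 2↦3, 3↦0, 4↦4, 5↦4, 6↦0, 7↦3, 8↦2, 9↦8, 10↦10]  zeros at y ∈ {3, 6}
  x = 7: [0↦8, 1↦1, 2↦1, 3↦8, 4↦0, 5↦10, 6↦5, 7↦7, 8↦5, 9↦10, 10↦0]  zeros at y ∈ {4, 10}
  x = 8: [0↦8, 1↦0, 2↦10, 3↦5, 4↦7, 5↦5, 6↦10, 7↦0, 8↦8, 9↦1, 10↦1]  zeros at y ∈ {1, 7}
  x = 9: [0↦8, 1↦10, 2↦8, 3↦2, 4↦3, 5↦0, 6↦4, 7↦4, 8↦0, 9↦3, 10↦2]  zeros at y ∈ {5, 8}
  x = 10: [0↦8, 1↦9, 2↦6, 3↦10, 4↦10, 5↦6, 6↦9, 7↦8, 8↦3, 9↦5, 10↦3]  zeros at y ∈ ∅
Collecting zeros: affine points = {(2, 2), (2, 9), (6, 3), (6, 6), (7, 4), (7, 10), (8, 1), (8, 7), (9, 5), (9, 8)}.
Total count |C(F_11)_aff| = 10.


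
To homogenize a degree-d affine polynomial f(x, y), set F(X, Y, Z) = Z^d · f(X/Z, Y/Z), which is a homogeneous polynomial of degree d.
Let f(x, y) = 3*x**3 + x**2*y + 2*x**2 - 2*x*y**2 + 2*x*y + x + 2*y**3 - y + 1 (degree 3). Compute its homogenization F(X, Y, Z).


F(X, Y, Z) = 3*X**3 + X**2*Y + 2*X**2*Z - 2*X*Y**2 + 2*X*Y*Z + X*Z**2 + 2*Y**3 - Y*Z**2 + Z**3

deg(f) = 3.
Substitute x = X/Z, y = Y/Z into f, then multiply by Z^3.
  monomial 3·x^3·y^0 ↦ 3·X^3·Y^0·Z^0.
  monomial 1·x^2·y^1 ↦ 1·X^2·Y^1·Z^0.
  monomial 2·x^2·y^0 ↦ 2·X^2·Y^0·Z^1.
  monomial -2·x^1·y^2 ↦ -2·X^1·Y^2·Z^0.
  monomial 2·x^1·y^1 ↦ 2·X^1·Y^1·Z^1.
  monomial 1·x^1·y^0 ↦ 1·X^1·Y^0·Z^2.
  monomial 2·x^0·y^3 ↦ 2·X^0·Y^3·Z^0.
  monomial -1·x^0·y^1 ↦ -1·X^0·Y^1·Z^2.
  monomial 1·x^0·y^0 ↦ 1·X^0·Y^0·Z^3.
Collecting: F(X, Y, Z) = 3*X**3 + X**2*Y + 2*X**2*Z - 2*X*Y**2 + 2*X*Y*Z + X*Z**2 + 2*Y**3 - Y*Z**2 + Z**3.
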